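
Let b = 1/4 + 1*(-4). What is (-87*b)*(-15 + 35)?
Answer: 6525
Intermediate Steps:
b = -15/4 (b = 1/4 - 4 = -15/4 ≈ -3.7500)
(-87*b)*(-15 + 35) = (-87*(-15/4))*(-15 + 35) = (1305/4)*20 = 6525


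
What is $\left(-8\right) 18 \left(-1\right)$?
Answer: $144$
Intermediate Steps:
$\left(-8\right) 18 \left(-1\right) = \left(-144\right) \left(-1\right) = 144$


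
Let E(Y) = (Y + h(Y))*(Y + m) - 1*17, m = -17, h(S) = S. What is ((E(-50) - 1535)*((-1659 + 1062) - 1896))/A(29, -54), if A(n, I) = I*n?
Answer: 237666/29 ≈ 8195.4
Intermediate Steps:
E(Y) = -17 + 2*Y*(-17 + Y) (E(Y) = (Y + Y)*(Y - 17) - 1*17 = (2*Y)*(-17 + Y) - 17 = 2*Y*(-17 + Y) - 17 = -17 + 2*Y*(-17 + Y))
((E(-50) - 1535)*((-1659 + 1062) - 1896))/A(29, -54) = (((-17 - 34*(-50) + 2*(-50)²) - 1535)*((-1659 + 1062) - 1896))/((-54*29)) = (((-17 + 1700 + 2*2500) - 1535)*(-597 - 1896))/(-1566) = (((-17 + 1700 + 5000) - 1535)*(-2493))*(-1/1566) = ((6683 - 1535)*(-2493))*(-1/1566) = (5148*(-2493))*(-1/1566) = -12833964*(-1/1566) = 237666/29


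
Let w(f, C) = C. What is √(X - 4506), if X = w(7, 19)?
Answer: I*√4487 ≈ 66.985*I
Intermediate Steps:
X = 19
√(X - 4506) = √(19 - 4506) = √(-4487) = I*√4487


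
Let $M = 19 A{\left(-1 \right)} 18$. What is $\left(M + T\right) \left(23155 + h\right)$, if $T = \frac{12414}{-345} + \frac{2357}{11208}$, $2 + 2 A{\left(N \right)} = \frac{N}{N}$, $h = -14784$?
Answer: $- \frac{2230980063499}{1288920} \approx -1.7309 \cdot 10^{6}$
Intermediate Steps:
$A{\left(N \right)} = - \frac{1}{2}$ ($A{\left(N \right)} = -1 + \frac{N \frac{1}{N}}{2} = -1 + \frac{1}{2} \cdot 1 = -1 + \frac{1}{2} = - \frac{1}{2}$)
$T = - \frac{46107649}{1288920}$ ($T = 12414 \left(- \frac{1}{345}\right) + 2357 \cdot \frac{1}{11208} = - \frac{4138}{115} + \frac{2357}{11208} = - \frac{46107649}{1288920} \approx -35.772$)
$M = -171$ ($M = 19 \left(- \frac{1}{2}\right) 18 = \left(- \frac{19}{2}\right) 18 = -171$)
$\left(M + T\right) \left(23155 + h\right) = \left(-171 - \frac{46107649}{1288920}\right) \left(23155 - 14784\right) = \left(- \frac{266512969}{1288920}\right) 8371 = - \frac{2230980063499}{1288920}$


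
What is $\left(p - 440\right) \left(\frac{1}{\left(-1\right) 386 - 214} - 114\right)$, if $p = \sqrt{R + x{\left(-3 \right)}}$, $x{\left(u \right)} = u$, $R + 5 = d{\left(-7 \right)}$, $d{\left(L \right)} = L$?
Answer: $\frac{752411}{15} - \frac{68401 i \sqrt{15}}{600} \approx 50161.0 - 441.53 i$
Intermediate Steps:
$R = -12$ ($R = -5 - 7 = -12$)
$p = i \sqrt{15}$ ($p = \sqrt{-12 - 3} = \sqrt{-15} = i \sqrt{15} \approx 3.873 i$)
$\left(p - 440\right) \left(\frac{1}{\left(-1\right) 386 - 214} - 114\right) = \left(i \sqrt{15} - 440\right) \left(\frac{1}{\left(-1\right) 386 - 214} - 114\right) = \left(-440 + i \sqrt{15}\right) \left(\frac{1}{-386 - 214} - 114\right) = \left(-440 + i \sqrt{15}\right) \left(\frac{1}{-600} - 114\right) = \left(-440 + i \sqrt{15}\right) \left(- \frac{1}{600} - 114\right) = \left(-440 + i \sqrt{15}\right) \left(- \frac{68401}{600}\right) = \frac{752411}{15} - \frac{68401 i \sqrt{15}}{600}$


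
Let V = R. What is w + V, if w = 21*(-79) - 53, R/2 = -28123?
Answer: -57958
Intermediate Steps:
R = -56246 (R = 2*(-28123) = -56246)
V = -56246
w = -1712 (w = -1659 - 53 = -1712)
w + V = -1712 - 56246 = -57958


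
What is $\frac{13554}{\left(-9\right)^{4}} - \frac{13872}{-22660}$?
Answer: $\frac{3686554}{1376595} \approx 2.678$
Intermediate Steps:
$\frac{13554}{\left(-9\right)^{4}} - \frac{13872}{-22660} = \frac{13554}{6561} - - \frac{3468}{5665} = 13554 \cdot \frac{1}{6561} + \frac{3468}{5665} = \frac{502}{243} + \frac{3468}{5665} = \frac{3686554}{1376595}$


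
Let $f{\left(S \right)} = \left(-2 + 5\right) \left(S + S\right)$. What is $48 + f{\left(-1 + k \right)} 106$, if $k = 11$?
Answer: $6408$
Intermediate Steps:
$f{\left(S \right)} = 6 S$ ($f{\left(S \right)} = 3 \cdot 2 S = 6 S$)
$48 + f{\left(-1 + k \right)} 106 = 48 + 6 \left(-1 + 11\right) 106 = 48 + 6 \cdot 10 \cdot 106 = 48 + 60 \cdot 106 = 48 + 6360 = 6408$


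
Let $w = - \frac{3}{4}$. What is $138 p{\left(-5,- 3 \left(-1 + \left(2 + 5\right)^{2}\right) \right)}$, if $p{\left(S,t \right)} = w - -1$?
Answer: $\frac{69}{2} \approx 34.5$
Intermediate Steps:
$w = - \frac{3}{4}$ ($w = \left(-3\right) \frac{1}{4} = - \frac{3}{4} \approx -0.75$)
$p{\left(S,t \right)} = \frac{1}{4}$ ($p{\left(S,t \right)} = - \frac{3}{4} - -1 = - \frac{3}{4} + 1 = \frac{1}{4}$)
$138 p{\left(-5,- 3 \left(-1 + \left(2 + 5\right)^{2}\right) \right)} = 138 \cdot \frac{1}{4} = \frac{69}{2}$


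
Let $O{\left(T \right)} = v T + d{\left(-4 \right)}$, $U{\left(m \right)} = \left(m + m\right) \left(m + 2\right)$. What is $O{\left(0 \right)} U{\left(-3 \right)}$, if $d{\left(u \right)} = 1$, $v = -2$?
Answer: $6$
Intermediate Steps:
$U{\left(m \right)} = 2 m \left(2 + m\right)$
$O{\left(T \right)} = 1 - 2 T$ ($O{\left(T \right)} = - 2 T + 1 = 1 - 2 T$)
$O{\left(0 \right)} U{\left(-3 \right)} = \left(1 - 0\right) 2 \left(-3\right) \left(2 - 3\right) = \left(1 + 0\right) 2 \left(-3\right) \left(-1\right) = 1 \cdot 6 = 6$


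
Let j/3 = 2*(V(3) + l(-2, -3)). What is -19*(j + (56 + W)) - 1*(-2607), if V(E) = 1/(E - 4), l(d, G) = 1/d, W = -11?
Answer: 1923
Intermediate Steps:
V(E) = 1/(-4 + E)
j = -9 (j = 3*(2*(1/(-4 + 3) + 1/(-2))) = 3*(2*(1/(-1) - ½)) = 3*(2*(-1 - ½)) = 3*(2*(-3/2)) = 3*(-3) = -9)
-19*(j + (56 + W)) - 1*(-2607) = -19*(-9 + (56 - 11)) - 1*(-2607) = -19*(-9 + 45) + 2607 = -19*36 + 2607 = -684 + 2607 = 1923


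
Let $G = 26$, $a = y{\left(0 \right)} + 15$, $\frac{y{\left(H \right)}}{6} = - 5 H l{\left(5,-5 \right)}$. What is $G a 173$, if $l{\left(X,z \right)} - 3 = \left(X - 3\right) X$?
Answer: $67470$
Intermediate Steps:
$l{\left(X,z \right)} = 3 + X \left(-3 + X\right)$ ($l{\left(X,z \right)} = 3 + \left(X - 3\right) X = 3 + \left(-3 + X\right) X = 3 + X \left(-3 + X\right)$)
$y{\left(H \right)} = - 390 H$ ($y{\left(H \right)} = 6 - 5 H \left(3 + 5^{2} - 15\right) = 6 - 5 H \left(3 + 25 - 15\right) = 6 - 5 H 13 = 6 \left(- 65 H\right) = - 390 H$)
$a = 15$ ($a = \left(-390\right) 0 + 15 = 0 + 15 = 15$)
$G a 173 = 26 \cdot 15 \cdot 173 = 390 \cdot 173 = 67470$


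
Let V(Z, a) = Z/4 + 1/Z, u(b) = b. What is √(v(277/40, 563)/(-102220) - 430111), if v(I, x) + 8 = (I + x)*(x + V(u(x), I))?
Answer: I*√22792556345997596476418/230199440 ≈ 655.83*I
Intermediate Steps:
V(Z, a) = 1/Z + Z/4 (V(Z, a) = Z*(¼) + 1/Z = Z/4 + 1/Z = 1/Z + Z/4)
v(I, x) = -8 + (I + x)*(1/x + 5*x/4) (v(I, x) = -8 + (I + x)*(x + (1/x + x/4)) = -8 + (I + x)*(1/x + 5*x/4))
√(v(277/40, 563)/(-102220) - 430111) = √((-7 + (5/4)*563² + (277/40)/563 + (5/4)*(277/40)*563)/(-102220) - 430111) = √((-7 + (5/4)*316969 + (277*(1/40))*(1/563) + (5/4)*(277*(1/40))*563)*(-1/102220) - 430111) = √((-7 + 1584845/4 + (277/40)*(1/563) + (5/4)*(277/40)*563)*(-1/102220) - 430111) = √((-7 + 1584845/4 + 277/22520 + 155951/32)*(-1/102220) - 430111) = √((36129082013/90080)*(-1/102220) - 430111) = √(-36129082013/9207977600 - 430111) = √(-3960488582595613/9207977600) = I*√22792556345997596476418/230199440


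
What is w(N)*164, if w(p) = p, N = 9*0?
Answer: 0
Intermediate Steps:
N = 0
w(N)*164 = 0*164 = 0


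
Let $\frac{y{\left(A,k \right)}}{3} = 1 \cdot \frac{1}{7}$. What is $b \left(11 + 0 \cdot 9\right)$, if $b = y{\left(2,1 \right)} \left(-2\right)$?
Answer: $- \frac{66}{7} \approx -9.4286$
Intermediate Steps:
$y{\left(A,k \right)} = \frac{3}{7}$ ($y{\left(A,k \right)} = 3 \cdot 1 \cdot \frac{1}{7} = 3 \cdot \frac{1}{7} = \frac{3}{7}$)
$b = - \frac{6}{7}$ ($b = \frac{3}{7} \left(-2\right) = - \frac{6}{7} \approx -0.85714$)
$b \left(11 + 0 \cdot 9\right) = - \frac{6 \left(11 + 0 \cdot 9\right)}{7} = - \frac{6 \left(11 + 0\right)}{7} = \left(- \frac{6}{7}\right) 11 = - \frac{66}{7}$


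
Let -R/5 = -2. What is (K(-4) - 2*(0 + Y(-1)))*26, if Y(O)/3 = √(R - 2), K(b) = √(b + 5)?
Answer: 26 - 312*√2 ≈ -415.23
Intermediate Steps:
R = 10 (R = -5*(-2) = 10)
K(b) = √(5 + b)
Y(O) = 6*√2 (Y(O) = 3*√(10 - 2) = 3*√8 = 3*(2*√2) = 6*√2)
(K(-4) - 2*(0 + Y(-1)))*26 = (√(5 - 4) - 2*(0 + 6*√2))*26 = (√1 - 12*√2)*26 = (1 - 12*√2)*26 = 26 - 312*√2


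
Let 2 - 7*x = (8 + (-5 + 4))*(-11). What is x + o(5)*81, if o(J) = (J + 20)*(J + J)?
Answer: 141829/7 ≈ 20261.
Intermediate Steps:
o(J) = 2*J*(20 + J) (o(J) = (20 + J)*(2*J) = 2*J*(20 + J))
x = 79/7 (x = 2/7 - (8 + (-5 + 4))*(-11)/7 = 2/7 - (8 - 1)*(-11)/7 = 2/7 - (-11) = 2/7 - ⅐*(-77) = 2/7 + 11 = 79/7 ≈ 11.286)
x + o(5)*81 = 79/7 + (2*5*(20 + 5))*81 = 79/7 + (2*5*25)*81 = 79/7 + 250*81 = 79/7 + 20250 = 141829/7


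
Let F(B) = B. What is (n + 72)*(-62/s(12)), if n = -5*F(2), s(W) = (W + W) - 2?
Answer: -1922/11 ≈ -174.73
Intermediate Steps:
s(W) = -2 + 2*W (s(W) = 2*W - 2 = -2 + 2*W)
n = -10 (n = -5*2 = -10)
(n + 72)*(-62/s(12)) = (-10 + 72)*(-62/(-2 + 2*12)) = 62*(-62/(-2 + 24)) = 62*(-62/22) = 62*(-62*1/22) = 62*(-31/11) = -1922/11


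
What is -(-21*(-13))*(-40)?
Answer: 10920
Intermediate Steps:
-(-21*(-13))*(-40) = -273*(-40) = -1*(-10920) = 10920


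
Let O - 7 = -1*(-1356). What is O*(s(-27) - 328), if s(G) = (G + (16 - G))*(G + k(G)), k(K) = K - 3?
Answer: -1690120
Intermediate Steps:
k(K) = -3 + K
s(G) = -48 + 32*G (s(G) = (G + (16 - G))*(G + (-3 + G)) = 16*(-3 + 2*G) = -48 + 32*G)
O = 1363 (O = 7 - 1*(-1356) = 7 + 1356 = 1363)
O*(s(-27) - 328) = 1363*((-48 + 32*(-27)) - 328) = 1363*((-48 - 864) - 328) = 1363*(-912 - 328) = 1363*(-1240) = -1690120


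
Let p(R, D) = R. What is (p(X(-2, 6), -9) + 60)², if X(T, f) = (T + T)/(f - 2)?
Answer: 3481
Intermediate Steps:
X(T, f) = 2*T/(-2 + f) (X(T, f) = (2*T)/(-2 + f) = 2*T/(-2 + f))
(p(X(-2, 6), -9) + 60)² = (2*(-2)/(-2 + 6) + 60)² = (2*(-2)/4 + 60)² = (2*(-2)*(¼) + 60)² = (-1 + 60)² = 59² = 3481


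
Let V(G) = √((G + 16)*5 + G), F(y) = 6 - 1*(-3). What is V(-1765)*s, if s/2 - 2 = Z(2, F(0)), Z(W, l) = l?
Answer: 22*I*√10510 ≈ 2255.4*I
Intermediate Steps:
F(y) = 9 (F(y) = 6 + 3 = 9)
s = 22 (s = 4 + 2*9 = 4 + 18 = 22)
V(G) = √(80 + 6*G) (V(G) = √((16 + G)*5 + G) = √((80 + 5*G) + G) = √(80 + 6*G))
V(-1765)*s = √(80 + 6*(-1765))*22 = √(80 - 10590)*22 = √(-10510)*22 = (I*√10510)*22 = 22*I*√10510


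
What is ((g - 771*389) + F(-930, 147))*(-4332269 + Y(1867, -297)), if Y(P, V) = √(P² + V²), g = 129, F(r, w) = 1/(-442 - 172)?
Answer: 797445351367409/614 - 184071061*√3573898/614 ≈ 1.2982e+12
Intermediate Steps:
F(r, w) = -1/614 (F(r, w) = 1/(-614) = -1/614)
((g - 771*389) + F(-930, 147))*(-4332269 + Y(1867, -297)) = ((129 - 771*389) - 1/614)*(-4332269 + √(1867² + (-297)²)) = ((129 - 299919) - 1/614)*(-4332269 + √(3485689 + 88209)) = (-299790 - 1/614)*(-4332269 + √3573898) = -184071061*(-4332269 + √3573898)/614 = 797445351367409/614 - 184071061*√3573898/614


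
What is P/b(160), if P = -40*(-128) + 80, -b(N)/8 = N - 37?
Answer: -650/123 ≈ -5.2846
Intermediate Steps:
b(N) = 296 - 8*N (b(N) = -8*(N - 37) = -8*(-37 + N) = 296 - 8*N)
P = 5200 (P = 5120 + 80 = 5200)
P/b(160) = 5200/(296 - 8*160) = 5200/(296 - 1280) = 5200/(-984) = 5200*(-1/984) = -650/123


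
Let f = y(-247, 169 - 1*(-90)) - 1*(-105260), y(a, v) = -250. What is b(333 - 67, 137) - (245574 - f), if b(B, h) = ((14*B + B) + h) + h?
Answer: -136300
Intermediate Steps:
b(B, h) = 2*h + 15*B (b(B, h) = (15*B + h) + h = (h + 15*B) + h = 2*h + 15*B)
f = 105010 (f = -250 - 1*(-105260) = -250 + 105260 = 105010)
b(333 - 67, 137) - (245574 - f) = (2*137 + 15*(333 - 67)) - (245574 - 1*105010) = (274 + 15*266) - (245574 - 105010) = (274 + 3990) - 1*140564 = 4264 - 140564 = -136300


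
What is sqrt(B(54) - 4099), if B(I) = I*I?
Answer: 13*I*sqrt(7) ≈ 34.395*I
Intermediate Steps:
B(I) = I**2
sqrt(B(54) - 4099) = sqrt(54**2 - 4099) = sqrt(2916 - 4099) = sqrt(-1183) = 13*I*sqrt(7)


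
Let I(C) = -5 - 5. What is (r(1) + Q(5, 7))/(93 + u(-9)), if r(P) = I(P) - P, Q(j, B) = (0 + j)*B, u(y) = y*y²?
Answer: -2/53 ≈ -0.037736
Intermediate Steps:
u(y) = y³
I(C) = -10
Q(j, B) = B*j (Q(j, B) = j*B = B*j)
r(P) = -10 - P
(r(1) + Q(5, 7))/(93 + u(-9)) = ((-10 - 1*1) + 7*5)/(93 + (-9)³) = ((-10 - 1) + 35)/(93 - 729) = (-11 + 35)/(-636) = 24*(-1/636) = -2/53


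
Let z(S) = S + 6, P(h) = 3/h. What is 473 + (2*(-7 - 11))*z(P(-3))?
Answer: 293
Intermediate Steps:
z(S) = 6 + S
473 + (2*(-7 - 11))*z(P(-3)) = 473 + (2*(-7 - 11))*(6 + 3/(-3)) = 473 + (2*(-18))*(6 + 3*(-⅓)) = 473 - 36*(6 - 1) = 473 - 36*5 = 473 - 180 = 293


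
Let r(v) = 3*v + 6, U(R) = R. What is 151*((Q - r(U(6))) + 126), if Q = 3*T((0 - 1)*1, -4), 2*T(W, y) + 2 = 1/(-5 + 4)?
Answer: 29445/2 ≈ 14723.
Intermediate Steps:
T(W, y) = -3/2 (T(W, y) = -1 + 1/(2*(-5 + 4)) = -1 + (1/2)/(-1) = -1 + (1/2)*(-1) = -1 - 1/2 = -3/2)
Q = -9/2 (Q = 3*(-3/2) = -9/2 ≈ -4.5000)
r(v) = 6 + 3*v
151*((Q - r(U(6))) + 126) = 151*((-9/2 - (6 + 3*6)) + 126) = 151*((-9/2 - (6 + 18)) + 126) = 151*((-9/2 - 1*24) + 126) = 151*((-9/2 - 24) + 126) = 151*(-57/2 + 126) = 151*(195/2) = 29445/2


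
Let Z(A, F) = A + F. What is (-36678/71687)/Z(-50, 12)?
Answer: 18339/1362053 ≈ 0.013464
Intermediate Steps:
(-36678/71687)/Z(-50, 12) = (-36678/71687)/(-50 + 12) = -36678*1/71687/(-38) = -36678/71687*(-1/38) = 18339/1362053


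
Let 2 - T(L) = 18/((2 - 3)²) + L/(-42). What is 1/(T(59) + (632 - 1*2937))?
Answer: -42/97423 ≈ -0.00043111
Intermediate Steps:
T(L) = -16 + L/42 (T(L) = 2 - (18/((2 - 3)²) + L/(-42)) = 2 - (18/((-1)²) + L*(-1/42)) = 2 - (18/1 - L/42) = 2 - (18*1 - L/42) = 2 - (18 - L/42) = 2 + (-18 + L/42) = -16 + L/42)
1/(T(59) + (632 - 1*2937)) = 1/((-16 + (1/42)*59) + (632 - 1*2937)) = 1/((-16 + 59/42) + (632 - 2937)) = 1/(-613/42 - 2305) = 1/(-97423/42) = -42/97423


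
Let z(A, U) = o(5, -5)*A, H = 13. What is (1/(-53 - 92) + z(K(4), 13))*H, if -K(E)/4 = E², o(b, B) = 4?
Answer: -482573/145 ≈ -3328.1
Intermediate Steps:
K(E) = -4*E²
z(A, U) = 4*A
(1/(-53 - 92) + z(K(4), 13))*H = (1/(-53 - 92) + 4*(-4*4²))*13 = (1/(-145) + 4*(-4*16))*13 = (-1/145 + 4*(-64))*13 = (-1/145 - 256)*13 = -37121/145*13 = -482573/145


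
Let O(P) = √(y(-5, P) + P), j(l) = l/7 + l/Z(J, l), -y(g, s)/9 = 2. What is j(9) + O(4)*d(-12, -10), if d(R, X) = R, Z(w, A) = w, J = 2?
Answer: 81/14 - 12*I*√14 ≈ 5.7857 - 44.9*I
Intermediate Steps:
y(g, s) = -18 (y(g, s) = -9*2 = -18)
j(l) = 9*l/14 (j(l) = l/7 + l/2 = 9*l/14)
O(P) = √(-18 + P)
j(9) + O(4)*d(-12, -10) = (9/14)*9 + √(-18 + 4)*(-12) = 81/14 + √(-14)*(-12) = 81/14 + (I*√14)*(-12) = 81/14 - 12*I*√14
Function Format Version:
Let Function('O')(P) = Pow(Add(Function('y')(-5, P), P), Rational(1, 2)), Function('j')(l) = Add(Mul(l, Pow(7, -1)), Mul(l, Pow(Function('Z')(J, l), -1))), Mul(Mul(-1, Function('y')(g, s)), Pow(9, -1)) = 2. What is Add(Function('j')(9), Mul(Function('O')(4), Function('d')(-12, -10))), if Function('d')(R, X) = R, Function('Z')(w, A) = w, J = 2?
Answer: Add(Rational(81, 14), Mul(-12, I, Pow(14, Rational(1, 2)))) ≈ Add(5.7857, Mul(-44.900, I))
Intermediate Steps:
Function('y')(g, s) = -18 (Function('y')(g, s) = Mul(-9, 2) = -18)
Function('j')(l) = Mul(Rational(9, 14), l) (Function('j')(l) = Add(Mul(l, Pow(7, -1)), Mul(l, Pow(2, -1))) = Add(Mul(l, Rational(1, 7)), Mul(l, Rational(1, 2))) = Add(Mul(Rational(1, 7), l), Mul(Rational(1, 2), l)) = Mul(Rational(9, 14), l))
Function('O')(P) = Pow(Add(-18, P), Rational(1, 2))
Add(Function('j')(9), Mul(Function('O')(4), Function('d')(-12, -10))) = Add(Mul(Rational(9, 14), 9), Mul(Pow(Add(-18, 4), Rational(1, 2)), -12)) = Add(Rational(81, 14), Mul(Pow(-14, Rational(1, 2)), -12)) = Add(Rational(81, 14), Mul(Mul(I, Pow(14, Rational(1, 2))), -12)) = Add(Rational(81, 14), Mul(-12, I, Pow(14, Rational(1, 2))))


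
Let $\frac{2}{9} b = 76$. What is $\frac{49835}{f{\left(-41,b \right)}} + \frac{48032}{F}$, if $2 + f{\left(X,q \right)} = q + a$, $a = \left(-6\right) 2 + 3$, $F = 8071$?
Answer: $\frac{418116877}{2671501} \approx 156.51$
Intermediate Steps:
$b = 342$ ($b = \frac{9}{2} \cdot 76 = 342$)
$a = -9$ ($a = -12 + 3 = -9$)
$f{\left(X,q \right)} = -11 + q$ ($f{\left(X,q \right)} = -2 + \left(q - 9\right) = -2 + \left(-9 + q\right) = -11 + q$)
$\frac{49835}{f{\left(-41,b \right)}} + \frac{48032}{F} = \frac{49835}{-11 + 342} + \frac{48032}{8071} = \frac{49835}{331} + 48032 \cdot \frac{1}{8071} = 49835 \cdot \frac{1}{331} + \frac{48032}{8071} = \frac{49835}{331} + \frac{48032}{8071} = \frac{418116877}{2671501}$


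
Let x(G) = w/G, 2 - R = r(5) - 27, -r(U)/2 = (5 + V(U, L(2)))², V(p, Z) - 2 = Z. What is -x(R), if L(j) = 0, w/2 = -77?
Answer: 154/127 ≈ 1.2126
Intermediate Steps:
w = -154 (w = 2*(-77) = -154)
V(p, Z) = 2 + Z
r(U) = -98 (r(U) = -2*(5 + (2 + 0))² = -2*(5 + 2)² = -2*7² = -2*49 = -98)
R = 127 (R = 2 - (-98 - 27) = 2 - 1*(-125) = 2 + 125 = 127)
x(G) = -154/G
-x(R) = -(-154)/127 = -1*(-154/127) = 154/127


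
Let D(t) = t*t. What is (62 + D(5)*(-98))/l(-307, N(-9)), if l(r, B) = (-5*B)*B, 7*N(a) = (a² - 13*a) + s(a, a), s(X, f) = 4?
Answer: 29253/51005 ≈ 0.57353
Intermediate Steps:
D(t) = t²
N(a) = 4/7 - 13*a/7 + a²/7 (N(a) = ((a² - 13*a) + 4)/7 = (4 + a² - 13*a)/7 = 4/7 - 13*a/7 + a²/7)
l(r, B) = -5*B²
(62 + D(5)*(-98))/l(-307, N(-9)) = (62 + 5²*(-98))/((-5*(4/7 - 13/7*(-9) + (⅐)*(-9)²)²)) = (62 + 25*(-98))/((-5*(4/7 + 117/7 + (⅐)*81)²)) = (62 - 2450)/((-5*(4/7 + 117/7 + 81/7)²)) = -2388/((-5*(202/7)²)) = -2388/((-5*40804/49)) = -2388/(-204020/49) = -2388*(-49/204020) = 29253/51005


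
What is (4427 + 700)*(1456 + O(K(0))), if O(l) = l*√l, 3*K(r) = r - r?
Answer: 7464912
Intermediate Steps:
K(r) = 0 (K(r) = (r - r)/3 = (⅓)*0 = 0)
O(l) = l^(3/2)
(4427 + 700)*(1456 + O(K(0))) = (4427 + 700)*(1456 + 0^(3/2)) = 5127*(1456 + 0) = 5127*1456 = 7464912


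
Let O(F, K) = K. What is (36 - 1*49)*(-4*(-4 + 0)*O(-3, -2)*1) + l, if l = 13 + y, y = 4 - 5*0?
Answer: 433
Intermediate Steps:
y = 4 (y = 4 + 0 = 4)
l = 17 (l = 13 + 4 = 17)
(36 - 1*49)*(-4*(-4 + 0)*O(-3, -2)*1) + l = (36 - 1*49)*(-4*(-4 + 0)*(-2)*1) + 17 = (36 - 49)*(-(-16)*(-2)*1) + 17 = -13*(-4*8) + 17 = -(-416) + 17 = -13*(-32) + 17 = 416 + 17 = 433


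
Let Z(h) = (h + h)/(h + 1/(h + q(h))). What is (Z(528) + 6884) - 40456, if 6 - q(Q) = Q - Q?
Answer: -9465162212/281953 ≈ -33570.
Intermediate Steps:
q(Q) = 6 (q(Q) = 6 - (Q - Q) = 6 - 1*0 = 6 + 0 = 6)
Z(h) = 2*h/(h + 1/(6 + h)) (Z(h) = (h + h)/(h + 1/(h + 6)) = (2*h)/(h + 1/(6 + h)) = 2*h/(h + 1/(6 + h)))
(Z(528) + 6884) - 40456 = (2*528*(6 + 528)/(1 + 528² + 6*528) + 6884) - 40456 = (2*528*534/(1 + 278784 + 3168) + 6884) - 40456 = (2*528*534/281953 + 6884) - 40456 = (2*528*(1/281953)*534 + 6884) - 40456 = (563904/281953 + 6884) - 40456 = 1941528356/281953 - 40456 = -9465162212/281953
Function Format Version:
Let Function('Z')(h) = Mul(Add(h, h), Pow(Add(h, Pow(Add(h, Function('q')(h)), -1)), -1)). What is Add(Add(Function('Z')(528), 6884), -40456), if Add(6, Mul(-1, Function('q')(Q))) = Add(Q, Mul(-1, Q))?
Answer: Rational(-9465162212, 281953) ≈ -33570.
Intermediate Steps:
Function('q')(Q) = 6 (Function('q')(Q) = Add(6, Mul(-1, Add(Q, Mul(-1, Q)))) = Add(6, Mul(-1, 0)) = Add(6, 0) = 6)
Function('Z')(h) = Mul(2, h, Pow(Add(h, Pow(Add(6, h), -1)), -1)) (Function('Z')(h) = Mul(Add(h, h), Pow(Add(h, Pow(Add(h, 6), -1)), -1)) = Mul(Mul(2, h), Pow(Add(h, Pow(Add(6, h), -1)), -1)) = Mul(2, h, Pow(Add(h, Pow(Add(6, h), -1)), -1)))
Add(Add(Function('Z')(528), 6884), -40456) = Add(Add(Mul(2, 528, Pow(Add(1, Pow(528, 2), Mul(6, 528)), -1), Add(6, 528)), 6884), -40456) = Add(Add(Mul(2, 528, Pow(Add(1, 278784, 3168), -1), 534), 6884), -40456) = Add(Add(Mul(2, 528, Pow(281953, -1), 534), 6884), -40456) = Add(Add(Mul(2, 528, Rational(1, 281953), 534), 6884), -40456) = Add(Add(Rational(563904, 281953), 6884), -40456) = Add(Rational(1941528356, 281953), -40456) = Rational(-9465162212, 281953)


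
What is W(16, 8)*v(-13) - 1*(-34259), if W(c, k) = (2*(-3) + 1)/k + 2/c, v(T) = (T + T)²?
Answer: 33921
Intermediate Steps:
v(T) = 4*T² (v(T) = (2*T)² = 4*T²)
W(c, k) = -5/k + 2/c (W(c, k) = (-6 + 1)/k + 2/c = -5/k + 2/c)
W(16, 8)*v(-13) - 1*(-34259) = (-5/8 + 2/16)*(4*(-13)²) - 1*(-34259) = (-5*⅛ + 2*(1/16))*(4*169) + 34259 = (-5/8 + ⅛)*676 + 34259 = -½*676 + 34259 = -338 + 34259 = 33921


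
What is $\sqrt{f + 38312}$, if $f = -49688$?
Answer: $12 i \sqrt{79} \approx 106.66 i$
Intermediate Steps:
$\sqrt{f + 38312} = \sqrt{-49688 + 38312} = \sqrt{-11376} = 12 i \sqrt{79}$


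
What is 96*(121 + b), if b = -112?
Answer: 864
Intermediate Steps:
96*(121 + b) = 96*(121 - 112) = 96*9 = 864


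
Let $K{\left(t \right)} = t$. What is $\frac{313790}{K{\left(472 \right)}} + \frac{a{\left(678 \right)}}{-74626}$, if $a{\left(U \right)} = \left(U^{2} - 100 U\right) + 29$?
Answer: $\frac{5807977401}{8805868} \approx 659.56$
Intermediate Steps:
$a{\left(U \right)} = 29 + U^{2} - 100 U$
$\frac{313790}{K{\left(472 \right)}} + \frac{a{\left(678 \right)}}{-74626} = \frac{313790}{472} + \frac{29 + 678^{2} - 67800}{-74626} = 313790 \cdot \frac{1}{472} + \left(29 + 459684 - 67800\right) \left(- \frac{1}{74626}\right) = \frac{156895}{236} + 391913 \left(- \frac{1}{74626}\right) = \frac{156895}{236} - \frac{391913}{74626} = \frac{5807977401}{8805868}$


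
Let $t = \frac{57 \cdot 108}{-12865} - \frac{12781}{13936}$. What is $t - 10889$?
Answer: $- \frac{1952502440541}{179286640} \approx -10890.0$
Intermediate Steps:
$t = - \frac{250217581}{179286640}$ ($t = 6156 \left(- \frac{1}{12865}\right) - \frac{12781}{13936} = - \frac{6156}{12865} - \frac{12781}{13936} = - \frac{250217581}{179286640} \approx -1.3956$)
$t - 10889 = - \frac{250217581}{179286640} - 10889 = - \frac{1952502440541}{179286640}$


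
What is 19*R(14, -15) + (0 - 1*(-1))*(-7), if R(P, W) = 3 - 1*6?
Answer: -64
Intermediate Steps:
R(P, W) = -3 (R(P, W) = 3 - 6 = -3)
19*R(14, -15) + (0 - 1*(-1))*(-7) = 19*(-3) + (0 - 1*(-1))*(-7) = -57 + (0 + 1)*(-7) = -57 + 1*(-7) = -57 - 7 = -64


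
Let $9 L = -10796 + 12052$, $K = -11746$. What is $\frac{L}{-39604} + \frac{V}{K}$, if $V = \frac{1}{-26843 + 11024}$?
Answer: $- \frac{19448080909}{5519113657722} \approx -0.0035238$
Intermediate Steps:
$L = \frac{1256}{9}$ ($L = \frac{-10796 + 12052}{9} = \frac{1}{9} \cdot 1256 = \frac{1256}{9} \approx 139.56$)
$V = - \frac{1}{15819}$ ($V = \frac{1}{-15819} = - \frac{1}{15819} \approx -6.3215 \cdot 10^{-5}$)
$\frac{L}{-39604} + \frac{V}{K} = \frac{1256}{9 \left(-39604\right)} - \frac{1}{15819 \left(-11746\right)} = \frac{1256}{9} \left(- \frac{1}{39604}\right) - - \frac{1}{185809974} = - \frac{314}{89109} + \frac{1}{185809974} = - \frac{19448080909}{5519113657722}$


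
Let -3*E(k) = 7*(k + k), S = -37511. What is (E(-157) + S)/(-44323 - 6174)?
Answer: 110335/151491 ≈ 0.72833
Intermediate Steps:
E(k) = -14*k/3 (E(k) = -7*(k + k)/3 = -7*2*k/3 = -14*k/3)
(E(-157) + S)/(-44323 - 6174) = (-14/3*(-157) - 37511)/(-44323 - 6174) = (2198/3 - 37511)/(-50497) = -110335/3*(-1/50497) = 110335/151491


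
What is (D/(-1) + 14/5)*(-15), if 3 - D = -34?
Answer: 513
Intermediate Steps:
D = 37 (D = 3 - 1*(-34) = 3 + 34 = 37)
(D/(-1) + 14/5)*(-15) = (37/(-1) + 14/5)*(-15) = (37*(-1) + 14*(⅕))*(-15) = (-37 + 14/5)*(-15) = -171/5*(-15) = 513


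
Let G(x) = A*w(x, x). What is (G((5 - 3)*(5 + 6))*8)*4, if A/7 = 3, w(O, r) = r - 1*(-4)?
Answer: 17472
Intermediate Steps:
w(O, r) = 4 + r (w(O, r) = r + 4 = 4 + r)
A = 21 (A = 7*3 = 21)
G(x) = 84 + 21*x (G(x) = 21*(4 + x) = 84 + 21*x)
(G((5 - 3)*(5 + 6))*8)*4 = ((84 + 21*((5 - 3)*(5 + 6)))*8)*4 = ((84 + 21*(2*11))*8)*4 = ((84 + 21*22)*8)*4 = ((84 + 462)*8)*4 = (546*8)*4 = 4368*4 = 17472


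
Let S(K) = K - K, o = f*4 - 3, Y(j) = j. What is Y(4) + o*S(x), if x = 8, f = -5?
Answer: 4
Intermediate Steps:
o = -23 (o = -5*4 - 3 = -20 - 3 = -23)
S(K) = 0
Y(4) + o*S(x) = 4 - 23*0 = 4 + 0 = 4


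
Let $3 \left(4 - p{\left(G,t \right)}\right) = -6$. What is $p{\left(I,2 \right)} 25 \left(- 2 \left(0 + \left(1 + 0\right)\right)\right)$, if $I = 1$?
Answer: $-300$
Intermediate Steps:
$p{\left(G,t \right)} = 6$ ($p{\left(G,t \right)} = 4 - -2 = 4 + 2 = 6$)
$p{\left(I,2 \right)} 25 \left(- 2 \left(0 + \left(1 + 0\right)\right)\right) = 6 \cdot 25 \left(- 2 \left(0 + \left(1 + 0\right)\right)\right) = 150 \left(- 2 \left(0 + 1\right)\right) = 150 \left(\left(-2\right) 1\right) = 150 \left(-2\right) = -300$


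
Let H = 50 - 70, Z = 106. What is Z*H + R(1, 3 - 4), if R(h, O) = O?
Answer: -2121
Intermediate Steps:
H = -20
Z*H + R(1, 3 - 4) = 106*(-20) + (3 - 4) = -2120 - 1 = -2121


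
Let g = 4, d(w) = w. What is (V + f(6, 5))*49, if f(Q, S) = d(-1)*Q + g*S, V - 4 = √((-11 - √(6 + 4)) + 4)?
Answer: 882 + 49*√(-7 - √10) ≈ 882.0 + 156.2*I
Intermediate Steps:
V = 4 + √(-7 - √10) (V = 4 + √((-11 - √(6 + 4)) + 4) = 4 + √((-11 - √10) + 4) = 4 + √(-7 - √10) ≈ 4.0 + 3.1878*I)
f(Q, S) = -Q + 4*S
(V + f(6, 5))*49 = ((4 + √(-7 - √10)) + (-1*6 + 4*5))*49 = ((4 + √(-7 - √10)) + (-6 + 20))*49 = ((4 + √(-7 - √10)) + 14)*49 = (18 + √(-7 - √10))*49 = 882 + 49*√(-7 - √10)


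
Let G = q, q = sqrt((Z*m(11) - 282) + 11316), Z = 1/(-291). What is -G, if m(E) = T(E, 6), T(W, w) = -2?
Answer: -4*sqrt(58398171)/291 ≈ -105.04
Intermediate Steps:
Z = -1/291 ≈ -0.0034364
m(E) = -2
q = 4*sqrt(58398171)/291 (q = sqrt((-1/291*(-2) - 282) + 11316) = sqrt((2/291 - 282) + 11316) = sqrt(-82060/291 + 11316) = sqrt(3210896/291) = 4*sqrt(58398171)/291 ≈ 105.04)
G = 4*sqrt(58398171)/291 ≈ 105.04
-G = -4*sqrt(58398171)/291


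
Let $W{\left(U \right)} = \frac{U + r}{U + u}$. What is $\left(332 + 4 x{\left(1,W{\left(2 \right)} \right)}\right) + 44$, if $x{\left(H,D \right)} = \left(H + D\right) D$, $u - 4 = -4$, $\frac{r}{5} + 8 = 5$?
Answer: $519$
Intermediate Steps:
$r = -15$ ($r = -40 + 5 \cdot 5 = -40 + 25 = -15$)
$u = 0$ ($u = 4 - 4 = 0$)
$W{\left(U \right)} = \frac{-15 + U}{U}$ ($W{\left(U \right)} = \frac{U - 15}{U + 0} = \frac{-15 + U}{U}$)
$x{\left(H,D \right)} = D \left(D + H\right)$ ($x{\left(H,D \right)} = \left(D + H\right) D = D \left(D + H\right)$)
$\left(332 + 4 x{\left(1,W{\left(2 \right)} \right)}\right) + 44 = \left(332 + 4 \frac{-15 + 2}{2} \left(\frac{-15 + 2}{2} + 1\right)\right) + 44 = \left(332 + 4 \cdot \frac{1}{2} \left(-13\right) \left(\frac{1}{2} \left(-13\right) + 1\right)\right) + 44 = \left(332 + 4 \left(- \frac{13 \left(- \frac{13}{2} + 1\right)}{2}\right)\right) + 44 = \left(332 + 4 \left(\left(- \frac{13}{2}\right) \left(- \frac{11}{2}\right)\right)\right) + 44 = \left(332 + 4 \cdot \frac{143}{4}\right) + 44 = \left(332 + 143\right) + 44 = 475 + 44 = 519$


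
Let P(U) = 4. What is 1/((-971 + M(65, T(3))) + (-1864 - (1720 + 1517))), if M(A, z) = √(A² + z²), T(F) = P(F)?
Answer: -6072/36864943 - √4241/36864943 ≈ -0.00016648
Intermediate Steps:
T(F) = 4
1/((-971 + M(65, T(3))) + (-1864 - (1720 + 1517))) = 1/((-971 + √(65² + 4²)) + (-1864 - (1720 + 1517))) = 1/((-971 + √(4225 + 16)) + (-1864 - 1*3237)) = 1/((-971 + √4241) + (-1864 - 3237)) = 1/((-971 + √4241) - 5101) = 1/(-6072 + √4241)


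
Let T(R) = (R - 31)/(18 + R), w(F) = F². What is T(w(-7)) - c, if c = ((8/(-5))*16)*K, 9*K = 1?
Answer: 9386/3015 ≈ 3.1131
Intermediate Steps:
K = ⅑ (K = (⅑)*1 = ⅑ ≈ 0.11111)
T(R) = (-31 + R)/(18 + R)
c = -128/45 (c = ((8/(-5))*16)*(⅑) = ((8*(-⅕))*16)*(⅑) = -8/5*16*(⅑) = -128/5*⅑ = -128/45 ≈ -2.8444)
T(w(-7)) - c = (-31 + (-7)²)/(18 + (-7)²) - 1*(-128/45) = (-31 + 49)/(18 + 49) + 128/45 = 18/67 + 128/45 = 9386/3015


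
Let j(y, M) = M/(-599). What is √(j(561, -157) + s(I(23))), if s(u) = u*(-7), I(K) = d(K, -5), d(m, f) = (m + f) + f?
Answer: 4*I*√2034803/599 ≈ 9.5257*I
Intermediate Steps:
j(y, M) = -M/599 (j(y, M) = M*(-1/599) = -M/599)
d(m, f) = m + 2*f (d(m, f) = (f + m) + f = m + 2*f)
I(K) = -10 + K (I(K) = K + 2*(-5) = K - 10 = -10 + K)
s(u) = -7*u
√(j(561, -157) + s(I(23))) = √(-1/599*(-157) - 7*(-10 + 23)) = √(157/599 - 7*13) = √(157/599 - 91) = √(-54352/599) = 4*I*√2034803/599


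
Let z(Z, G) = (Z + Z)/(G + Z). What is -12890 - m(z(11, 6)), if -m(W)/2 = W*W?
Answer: -3724242/289 ≈ -12887.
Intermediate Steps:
z(Z, G) = 2*Z/(G + Z) (z(Z, G) = (2*Z)/(G + Z) = 2*Z/(G + Z))
m(W) = -2*W² (m(W) = -2*W*W = -2*W²)
-12890 - m(z(11, 6)) = -12890 - (-2)*(2*11/(6 + 11))² = -12890 - (-2)*(2*11/17)² = -12890 - (-2)*(2*11*(1/17))² = -12890 - (-2)*(22/17)² = -12890 - (-2)*484/289 = -12890 - 1*(-968/289) = -12890 + 968/289 = -3724242/289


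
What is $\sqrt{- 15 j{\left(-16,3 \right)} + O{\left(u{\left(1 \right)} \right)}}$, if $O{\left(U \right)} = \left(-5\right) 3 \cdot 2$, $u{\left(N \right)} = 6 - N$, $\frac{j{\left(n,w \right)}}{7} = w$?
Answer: $i \sqrt{345} \approx 18.574 i$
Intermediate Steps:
$j{\left(n,w \right)} = 7 w$
$O{\left(U \right)} = -30$ ($O{\left(U \right)} = \left(-15\right) 2 = -30$)
$\sqrt{- 15 j{\left(-16,3 \right)} + O{\left(u{\left(1 \right)} \right)}} = \sqrt{- 15 \cdot 7 \cdot 3 - 30} = \sqrt{\left(-15\right) 21 - 30} = \sqrt{-315 - 30} = \sqrt{-345} = i \sqrt{345}$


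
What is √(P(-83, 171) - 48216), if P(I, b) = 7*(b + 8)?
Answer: I*√46963 ≈ 216.71*I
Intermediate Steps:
P(I, b) = 56 + 7*b (P(I, b) = 7*(8 + b) = 56 + 7*b)
√(P(-83, 171) - 48216) = √((56 + 7*171) - 48216) = √((56 + 1197) - 48216) = √(1253 - 48216) = √(-46963) = I*√46963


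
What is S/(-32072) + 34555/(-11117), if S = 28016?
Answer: -177462729/44568053 ≈ -3.9818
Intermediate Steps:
S/(-32072) + 34555/(-11117) = 28016/(-32072) + 34555/(-11117) = 28016*(-1/32072) + 34555*(-1/11117) = -3502/4009 - 34555/11117 = -177462729/44568053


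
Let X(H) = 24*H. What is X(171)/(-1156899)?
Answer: -1368/385633 ≈ -0.0035474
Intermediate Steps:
X(171)/(-1156899) = (24*171)/(-1156899) = 4104*(-1/1156899) = -1368/385633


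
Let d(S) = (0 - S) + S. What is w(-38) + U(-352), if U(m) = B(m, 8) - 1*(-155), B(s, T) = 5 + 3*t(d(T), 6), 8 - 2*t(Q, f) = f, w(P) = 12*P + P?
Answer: -331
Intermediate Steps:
w(P) = 13*P
d(S) = 0 (d(S) = -S + S = 0)
t(Q, f) = 4 - f/2
B(s, T) = 8 (B(s, T) = 5 + 3*(4 - ½*6) = 5 + 3*(4 - 3) = 5 + 3*1 = 5 + 3 = 8)
U(m) = 163 (U(m) = 8 - 1*(-155) = 8 + 155 = 163)
w(-38) + U(-352) = 13*(-38) + 163 = -494 + 163 = -331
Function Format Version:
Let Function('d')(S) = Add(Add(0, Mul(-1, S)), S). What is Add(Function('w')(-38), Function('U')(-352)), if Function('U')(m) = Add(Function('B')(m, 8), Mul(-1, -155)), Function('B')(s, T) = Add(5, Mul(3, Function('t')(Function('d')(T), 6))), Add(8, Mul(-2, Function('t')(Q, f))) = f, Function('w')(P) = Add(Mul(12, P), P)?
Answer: -331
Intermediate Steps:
Function('w')(P) = Mul(13, P)
Function('d')(S) = 0 (Function('d')(S) = Add(Mul(-1, S), S) = 0)
Function('t')(Q, f) = Add(4, Mul(Rational(-1, 2), f))
Function('B')(s, T) = 8 (Function('B')(s, T) = Add(5, Mul(3, Add(4, Mul(Rational(-1, 2), 6)))) = Add(5, Mul(3, Add(4, -3))) = Add(5, Mul(3, 1)) = Add(5, 3) = 8)
Function('U')(m) = 163 (Function('U')(m) = Add(8, Mul(-1, -155)) = Add(8, 155) = 163)
Add(Function('w')(-38), Function('U')(-352)) = Add(Mul(13, -38), 163) = Add(-494, 163) = -331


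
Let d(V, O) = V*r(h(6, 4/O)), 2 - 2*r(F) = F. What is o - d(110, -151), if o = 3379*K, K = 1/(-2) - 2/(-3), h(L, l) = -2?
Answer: 2059/6 ≈ 343.17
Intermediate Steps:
r(F) = 1 - F/2
K = 1/6 (K = 1*(-1/2) - 2*(-1/3) = -1/2 + 2/3 = 1/6 ≈ 0.16667)
d(V, O) = 2*V (d(V, O) = V*(1 - 1/2*(-2)) = V*(1 + 1) = V*2 = 2*V)
o = 3379/6 (o = 3379*(1/6) = 3379/6 ≈ 563.17)
o - d(110, -151) = 3379/6 - 2*110 = 3379/6 - 1*220 = 3379/6 - 220 = 2059/6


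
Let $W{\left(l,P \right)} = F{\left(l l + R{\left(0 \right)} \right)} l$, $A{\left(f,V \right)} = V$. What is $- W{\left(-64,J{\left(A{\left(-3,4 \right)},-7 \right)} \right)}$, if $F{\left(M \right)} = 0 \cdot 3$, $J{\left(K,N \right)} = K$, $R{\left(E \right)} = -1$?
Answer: $0$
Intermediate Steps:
$F{\left(M \right)} = 0$
$W{\left(l,P \right)} = 0$ ($W{\left(l,P \right)} = 0 l = 0$)
$- W{\left(-64,J{\left(A{\left(-3,4 \right)},-7 \right)} \right)} = \left(-1\right) 0 = 0$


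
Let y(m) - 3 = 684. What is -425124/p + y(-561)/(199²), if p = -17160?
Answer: 1403927037/56629430 ≈ 24.791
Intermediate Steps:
y(m) = 687 (y(m) = 3 + 684 = 687)
-425124/p + y(-561)/(199²) = -425124/(-17160) + 687/(199²) = -425124*(-1/17160) + 687/39601 = 35427/1430 + 687*(1/39601) = 35427/1430 + 687/39601 = 1403927037/56629430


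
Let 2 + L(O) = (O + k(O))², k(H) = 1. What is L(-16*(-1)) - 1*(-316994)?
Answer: 317281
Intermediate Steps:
L(O) = -2 + (1 + O)² (L(O) = -2 + (O + 1)² = -2 + (1 + O)²)
L(-16*(-1)) - 1*(-316994) = (-2 + (1 - 16*(-1))²) - 1*(-316994) = (-2 + (1 + 16)²) + 316994 = (-2 + 17²) + 316994 = (-2 + 289) + 316994 = 287 + 316994 = 317281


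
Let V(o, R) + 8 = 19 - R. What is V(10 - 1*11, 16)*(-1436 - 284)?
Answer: 8600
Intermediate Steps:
V(o, R) = 11 - R (V(o, R) = -8 + (19 - R) = 11 - R)
V(10 - 1*11, 16)*(-1436 - 284) = (11 - 1*16)*(-1436 - 284) = (11 - 16)*(-1720) = -5*(-1720) = 8600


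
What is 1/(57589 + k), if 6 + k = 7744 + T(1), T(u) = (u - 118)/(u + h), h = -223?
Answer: 74/4834237 ≈ 1.5307e-5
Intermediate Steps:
T(u) = (-118 + u)/(-223 + u) (T(u) = (u - 118)/(u - 223) = (-118 + u)/(-223 + u))
k = 572651/74 (k = -6 + (7744 + (-118 + 1)/(-223 + 1)) = -6 + (7744 - 117/(-222)) = -6 + (7744 - 1/222*(-117)) = -6 + (7744 + 39/74) = -6 + 573095/74 = 572651/74 ≈ 7738.5)
1/(57589 + k) = 1/(57589 + 572651/74) = 1/(4834237/74) = 74/4834237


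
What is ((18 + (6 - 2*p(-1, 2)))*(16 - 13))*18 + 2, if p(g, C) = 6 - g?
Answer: 542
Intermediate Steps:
((18 + (6 - 2*p(-1, 2)))*(16 - 13))*18 + 2 = ((18 + (6 - 2*(6 - 1*(-1))))*(16 - 13))*18 + 2 = ((18 + (6 - 2*(6 + 1)))*3)*18 + 2 = ((18 + (6 - 2*7))*3)*18 + 2 = ((18 + (6 - 14))*3)*18 + 2 = ((18 - 8)*3)*18 + 2 = (10*3)*18 + 2 = 30*18 + 2 = 540 + 2 = 542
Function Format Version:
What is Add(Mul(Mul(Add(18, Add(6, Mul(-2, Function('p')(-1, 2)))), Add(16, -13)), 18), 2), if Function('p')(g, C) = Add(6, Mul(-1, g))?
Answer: 542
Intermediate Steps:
Add(Mul(Mul(Add(18, Add(6, Mul(-2, Function('p')(-1, 2)))), Add(16, -13)), 18), 2) = Add(Mul(Mul(Add(18, Add(6, Mul(-2, Add(6, Mul(-1, -1))))), Add(16, -13)), 18), 2) = Add(Mul(Mul(Add(18, Add(6, Mul(-2, Add(6, 1)))), 3), 18), 2) = Add(Mul(Mul(Add(18, Add(6, Mul(-2, 7))), 3), 18), 2) = Add(Mul(Mul(Add(18, Add(6, -14)), 3), 18), 2) = Add(Mul(Mul(Add(18, -8), 3), 18), 2) = Add(Mul(Mul(10, 3), 18), 2) = Add(Mul(30, 18), 2) = Add(540, 2) = 542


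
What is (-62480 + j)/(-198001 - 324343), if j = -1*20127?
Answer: 82607/522344 ≈ 0.15815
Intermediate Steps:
j = -20127
(-62480 + j)/(-198001 - 324343) = (-62480 - 20127)/(-198001 - 324343) = -82607/(-522344) = -82607*(-1/522344) = 82607/522344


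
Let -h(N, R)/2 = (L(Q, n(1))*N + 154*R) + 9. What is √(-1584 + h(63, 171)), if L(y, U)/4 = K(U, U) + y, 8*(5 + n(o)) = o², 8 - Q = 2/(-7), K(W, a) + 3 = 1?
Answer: 3*I*√6382 ≈ 239.66*I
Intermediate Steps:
K(W, a) = -2 (K(W, a) = -3 + 1 = -2)
Q = 58/7 (Q = 8 - 2/(-7) = 8 - 2*(-1)/7 = 8 - 1*(-2/7) = 8 + 2/7 = 58/7 ≈ 8.2857)
n(o) = -5 + o²/8
L(y, U) = -8 + 4*y (L(y, U) = 4*(-2 + y) = -8 + 4*y)
h(N, R) = -18 - 308*R - 352*N/7 (h(N, R) = -2*(((-8 + 4*(58/7))*N + 154*R) + 9) = -2*(((-8 + 232/7)*N + 154*R) + 9) = -2*((176*N/7 + 154*R) + 9) = -2*((154*R + 176*N/7) + 9) = -2*(9 + 154*R + 176*N/7) = -18 - 308*R - 352*N/7)
√(-1584 + h(63, 171)) = √(-1584 + (-18 - 308*171 - 352/7*63)) = √(-1584 + (-18 - 52668 - 3168)) = √(-1584 - 55854) = √(-57438) = 3*I*√6382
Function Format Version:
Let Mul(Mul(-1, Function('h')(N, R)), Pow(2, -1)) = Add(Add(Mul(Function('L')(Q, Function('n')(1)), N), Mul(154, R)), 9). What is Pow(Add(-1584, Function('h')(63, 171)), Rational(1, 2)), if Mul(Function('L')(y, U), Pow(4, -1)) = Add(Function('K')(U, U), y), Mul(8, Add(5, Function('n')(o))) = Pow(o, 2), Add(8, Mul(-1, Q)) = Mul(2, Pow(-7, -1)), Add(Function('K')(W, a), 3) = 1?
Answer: Mul(3, I, Pow(6382, Rational(1, 2))) ≈ Mul(239.66, I)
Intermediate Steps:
Function('K')(W, a) = -2 (Function('K')(W, a) = Add(-3, 1) = -2)
Q = Rational(58, 7) (Q = Add(8, Mul(-1, Mul(2, Pow(-7, -1)))) = Add(8, Mul(-1, Mul(2, Rational(-1, 7)))) = Add(8, Mul(-1, Rational(-2, 7))) = Add(8, Rational(2, 7)) = Rational(58, 7) ≈ 8.2857)
Function('n')(o) = Add(-5, Mul(Rational(1, 8), Pow(o, 2)))
Function('L')(y, U) = Add(-8, Mul(4, y)) (Function('L')(y, U) = Mul(4, Add(-2, y)) = Add(-8, Mul(4, y)))
Function('h')(N, R) = Add(-18, Mul(-308, R), Mul(Rational(-352, 7), N)) (Function('h')(N, R) = Mul(-2, Add(Add(Mul(Add(-8, Mul(4, Rational(58, 7))), N), Mul(154, R)), 9)) = Mul(-2, Add(Add(Mul(Add(-8, Rational(232, 7)), N), Mul(154, R)), 9)) = Mul(-2, Add(Add(Mul(Rational(176, 7), N), Mul(154, R)), 9)) = Mul(-2, Add(Add(Mul(154, R), Mul(Rational(176, 7), N)), 9)) = Mul(-2, Add(9, Mul(154, R), Mul(Rational(176, 7), N))) = Add(-18, Mul(-308, R), Mul(Rational(-352, 7), N)))
Pow(Add(-1584, Function('h')(63, 171)), Rational(1, 2)) = Pow(Add(-1584, Add(-18, Mul(-308, 171), Mul(Rational(-352, 7), 63))), Rational(1, 2)) = Pow(Add(-1584, Add(-18, -52668, -3168)), Rational(1, 2)) = Pow(Add(-1584, -55854), Rational(1, 2)) = Pow(-57438, Rational(1, 2)) = Mul(3, I, Pow(6382, Rational(1, 2)))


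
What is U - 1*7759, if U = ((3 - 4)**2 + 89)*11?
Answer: -6769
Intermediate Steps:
U = 990 (U = ((-1)**2 + 89)*11 = (1 + 89)*11 = 90*11 = 990)
U - 1*7759 = 990 - 1*7759 = 990 - 7759 = -6769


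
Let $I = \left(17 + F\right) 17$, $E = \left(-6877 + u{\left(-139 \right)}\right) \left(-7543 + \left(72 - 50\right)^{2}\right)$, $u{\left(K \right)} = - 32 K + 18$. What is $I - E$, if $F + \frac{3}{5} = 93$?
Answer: $- \frac{85086946}{5} \approx -1.7017 \cdot 10^{7}$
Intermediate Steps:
$F = \frac{462}{5}$ ($F = - \frac{3}{5} + 93 = \frac{462}{5} \approx 92.4$)
$u{\left(K \right)} = 18 - 32 K$
$E = 17019249$ ($E = \left(-6877 + \left(18 - -4448\right)\right) \left(-7543 + \left(72 - 50\right)^{2}\right) = \left(-6877 + \left(18 + 4448\right)\right) \left(-7543 + 22^{2}\right) = \left(-6877 + 4466\right) \left(-7543 + 484\right) = \left(-2411\right) \left(-7059\right) = 17019249$)
$I = \frac{9299}{5}$ ($I = \left(17 + \frac{462}{5}\right) 17 = \frac{547}{5} \cdot 17 = \frac{9299}{5} \approx 1859.8$)
$I - E = \frac{9299}{5} - 17019249 = - \frac{85086946}{5}$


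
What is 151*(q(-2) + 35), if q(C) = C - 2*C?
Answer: 5587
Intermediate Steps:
q(C) = -C
151*(q(-2) + 35) = 151*(-1*(-2) + 35) = 151*(2 + 35) = 151*37 = 5587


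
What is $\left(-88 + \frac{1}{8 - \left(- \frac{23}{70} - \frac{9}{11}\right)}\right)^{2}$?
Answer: $\frac{383178332196}{49603849} \approx 7724.8$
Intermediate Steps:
$\left(-88 + \frac{1}{8 - \left(- \frac{23}{70} - \frac{9}{11}\right)}\right)^{2} = \left(-88 + \frac{1}{8 - - \frac{883}{770}}\right)^{2} = \left(-88 + \frac{1}{8 + \left(\frac{9}{11} + \frac{23}{70}\right)}\right)^{2} = \left(-88 + \frac{1}{8 + \frac{883}{770}}\right)^{2} = \left(-88 + \frac{1}{\frac{7043}{770}}\right)^{2} = \left(-88 + \frac{770}{7043}\right)^{2} = \left(- \frac{619014}{7043}\right)^{2} = \frac{383178332196}{49603849}$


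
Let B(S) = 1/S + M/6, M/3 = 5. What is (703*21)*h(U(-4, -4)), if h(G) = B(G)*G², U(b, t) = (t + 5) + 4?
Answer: 1993005/2 ≈ 9.9650e+5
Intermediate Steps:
M = 15 (M = 3*5 = 15)
U(b, t) = 9 + t (U(b, t) = (5 + t) + 4 = 9 + t)
B(S) = 5/2 + 1/S (B(S) = 1/S + 15/6 = 1/S + 15*(⅙) = 1/S + 5/2 = 5/2 + 1/S)
h(G) = G²*(5/2 + 1/G) (h(G) = (5/2 + 1/G)*G² = G²*(5/2 + 1/G))
(703*21)*h(U(-4, -4)) = (703*21)*((9 - 4)*(2 + 5*(9 - 4))/2) = 14763*((½)*5*(2 + 5*5)) = 14763*((½)*5*(2 + 25)) = 14763*((½)*5*27) = 14763*(135/2) = 1993005/2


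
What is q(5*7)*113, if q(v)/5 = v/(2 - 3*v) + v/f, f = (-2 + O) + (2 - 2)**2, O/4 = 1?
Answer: 1997275/206 ≈ 9695.5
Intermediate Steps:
O = 4 (O = 4*1 = 4)
f = 2 (f = (-2 + 4) + (2 - 2)**2 = 2 + 0**2 = 2 + 0 = 2)
q(v) = 5*v/2 + 5*v/(2 - 3*v) (q(v) = 5*(v/(2 - 3*v) + v/2) = 5*(v/2 + v/(2 - 3*v)) = 5*v/2 + 5*v/(2 - 3*v))
q(5*7)*113 = (5*(5*7)*(-4 + 3*(5*7))/(2*(-2 + 3*(5*7))))*113 = ((5/2)*35*(-4 + 3*35)/(-2 + 3*35))*113 = ((5/2)*35*(-4 + 105)/(-2 + 105))*113 = ((5/2)*35*101/103)*113 = ((5/2)*35*(1/103)*101)*113 = (17675/206)*113 = 1997275/206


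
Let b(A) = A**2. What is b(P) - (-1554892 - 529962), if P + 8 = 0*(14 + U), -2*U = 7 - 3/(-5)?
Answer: 2084918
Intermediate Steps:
U = -19/5 (U = -(7 - 3/(-5))/2 = -(7 - 3*(-1/5))/2 = -(7 + 3/5)/2 = -1/2*38/5 = -19/5 ≈ -3.8000)
P = -8 (P = -8 + 0*(14 - 19/5) = -8 + 0*(51/5) = -8 + 0 = -8)
b(P) - (-1554892 - 529962) = (-8)**2 - (-1554892 - 529962) = 64 - 1*(-2084854) = 64 + 2084854 = 2084918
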